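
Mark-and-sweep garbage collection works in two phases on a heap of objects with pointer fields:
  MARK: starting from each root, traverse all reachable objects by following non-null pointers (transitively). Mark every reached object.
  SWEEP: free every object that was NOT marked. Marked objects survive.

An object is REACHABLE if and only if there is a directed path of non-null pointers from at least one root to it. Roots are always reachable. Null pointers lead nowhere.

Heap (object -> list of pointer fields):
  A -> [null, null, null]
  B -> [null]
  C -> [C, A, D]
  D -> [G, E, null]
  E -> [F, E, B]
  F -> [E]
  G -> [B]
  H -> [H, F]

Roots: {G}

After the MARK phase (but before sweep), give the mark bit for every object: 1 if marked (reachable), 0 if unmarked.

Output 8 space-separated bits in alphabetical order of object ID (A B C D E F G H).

Roots: G
Mark G: refs=B, marked=G
Mark B: refs=null, marked=B G
Unmarked (collected): A C D E F H

Answer: 0 1 0 0 0 0 1 0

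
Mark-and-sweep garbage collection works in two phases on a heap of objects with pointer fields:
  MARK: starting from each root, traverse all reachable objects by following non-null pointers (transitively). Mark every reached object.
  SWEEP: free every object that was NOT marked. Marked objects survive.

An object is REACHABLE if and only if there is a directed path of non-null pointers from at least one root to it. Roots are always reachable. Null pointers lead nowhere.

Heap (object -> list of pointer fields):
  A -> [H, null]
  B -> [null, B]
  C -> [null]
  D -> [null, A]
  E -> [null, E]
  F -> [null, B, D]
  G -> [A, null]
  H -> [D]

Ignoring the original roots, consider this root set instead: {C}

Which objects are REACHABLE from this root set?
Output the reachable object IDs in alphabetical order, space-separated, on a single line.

Answer: C

Derivation:
Roots: C
Mark C: refs=null, marked=C
Unmarked (collected): A B D E F G H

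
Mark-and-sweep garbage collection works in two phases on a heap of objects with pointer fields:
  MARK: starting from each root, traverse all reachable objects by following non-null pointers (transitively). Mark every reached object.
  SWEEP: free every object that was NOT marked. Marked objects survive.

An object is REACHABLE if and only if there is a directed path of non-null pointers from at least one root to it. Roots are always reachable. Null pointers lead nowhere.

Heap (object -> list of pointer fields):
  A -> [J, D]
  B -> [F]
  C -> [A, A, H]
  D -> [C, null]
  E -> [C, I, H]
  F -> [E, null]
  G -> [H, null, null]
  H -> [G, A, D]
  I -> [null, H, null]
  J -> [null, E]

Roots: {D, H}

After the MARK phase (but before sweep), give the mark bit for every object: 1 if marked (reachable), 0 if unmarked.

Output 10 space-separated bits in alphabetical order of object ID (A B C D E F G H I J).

Answer: 1 0 1 1 1 0 1 1 1 1

Derivation:
Roots: D H
Mark D: refs=C null, marked=D
Mark H: refs=G A D, marked=D H
Mark C: refs=A A H, marked=C D H
Mark G: refs=H null null, marked=C D G H
Mark A: refs=J D, marked=A C D G H
Mark J: refs=null E, marked=A C D G H J
Mark E: refs=C I H, marked=A C D E G H J
Mark I: refs=null H null, marked=A C D E G H I J
Unmarked (collected): B F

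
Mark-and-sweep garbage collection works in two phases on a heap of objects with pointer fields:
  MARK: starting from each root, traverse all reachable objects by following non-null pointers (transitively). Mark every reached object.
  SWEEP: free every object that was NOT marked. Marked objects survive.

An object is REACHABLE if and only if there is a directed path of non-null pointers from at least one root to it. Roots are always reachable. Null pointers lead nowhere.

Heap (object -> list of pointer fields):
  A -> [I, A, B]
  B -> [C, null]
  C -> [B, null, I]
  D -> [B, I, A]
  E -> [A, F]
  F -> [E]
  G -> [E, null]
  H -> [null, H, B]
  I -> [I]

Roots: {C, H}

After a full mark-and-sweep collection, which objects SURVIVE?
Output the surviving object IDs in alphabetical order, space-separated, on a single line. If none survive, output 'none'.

Answer: B C H I

Derivation:
Roots: C H
Mark C: refs=B null I, marked=C
Mark H: refs=null H B, marked=C H
Mark B: refs=C null, marked=B C H
Mark I: refs=I, marked=B C H I
Unmarked (collected): A D E F G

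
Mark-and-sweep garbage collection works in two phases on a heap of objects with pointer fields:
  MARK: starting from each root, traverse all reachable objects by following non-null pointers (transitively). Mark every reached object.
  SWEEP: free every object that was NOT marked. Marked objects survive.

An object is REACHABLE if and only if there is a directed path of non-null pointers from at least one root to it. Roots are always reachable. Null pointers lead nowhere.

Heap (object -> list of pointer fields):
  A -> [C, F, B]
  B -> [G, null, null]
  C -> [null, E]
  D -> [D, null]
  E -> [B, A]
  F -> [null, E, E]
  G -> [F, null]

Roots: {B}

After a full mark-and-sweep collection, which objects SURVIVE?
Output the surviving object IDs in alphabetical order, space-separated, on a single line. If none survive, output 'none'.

Answer: A B C E F G

Derivation:
Roots: B
Mark B: refs=G null null, marked=B
Mark G: refs=F null, marked=B G
Mark F: refs=null E E, marked=B F G
Mark E: refs=B A, marked=B E F G
Mark A: refs=C F B, marked=A B E F G
Mark C: refs=null E, marked=A B C E F G
Unmarked (collected): D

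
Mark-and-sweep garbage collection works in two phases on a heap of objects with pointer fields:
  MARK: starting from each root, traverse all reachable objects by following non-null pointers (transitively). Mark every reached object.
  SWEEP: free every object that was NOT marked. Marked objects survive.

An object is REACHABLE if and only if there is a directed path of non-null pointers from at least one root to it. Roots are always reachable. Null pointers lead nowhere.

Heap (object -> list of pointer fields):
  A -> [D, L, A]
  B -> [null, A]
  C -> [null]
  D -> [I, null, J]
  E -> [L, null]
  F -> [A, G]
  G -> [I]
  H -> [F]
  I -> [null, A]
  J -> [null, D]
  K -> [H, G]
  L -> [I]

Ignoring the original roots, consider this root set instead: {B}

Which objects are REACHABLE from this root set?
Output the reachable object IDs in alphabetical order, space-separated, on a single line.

Answer: A B D I J L

Derivation:
Roots: B
Mark B: refs=null A, marked=B
Mark A: refs=D L A, marked=A B
Mark D: refs=I null J, marked=A B D
Mark L: refs=I, marked=A B D L
Mark I: refs=null A, marked=A B D I L
Mark J: refs=null D, marked=A B D I J L
Unmarked (collected): C E F G H K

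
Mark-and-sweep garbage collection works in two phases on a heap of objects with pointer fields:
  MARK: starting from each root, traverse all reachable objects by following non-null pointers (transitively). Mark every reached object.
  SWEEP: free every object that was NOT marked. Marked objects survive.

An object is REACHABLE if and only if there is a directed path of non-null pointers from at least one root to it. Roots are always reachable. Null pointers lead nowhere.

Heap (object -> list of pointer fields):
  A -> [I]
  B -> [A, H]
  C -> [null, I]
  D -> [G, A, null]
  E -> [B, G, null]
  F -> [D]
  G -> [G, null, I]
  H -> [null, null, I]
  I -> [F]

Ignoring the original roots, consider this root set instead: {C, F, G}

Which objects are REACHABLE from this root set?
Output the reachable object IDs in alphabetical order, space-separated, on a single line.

Roots: C F G
Mark C: refs=null I, marked=C
Mark F: refs=D, marked=C F
Mark G: refs=G null I, marked=C F G
Mark I: refs=F, marked=C F G I
Mark D: refs=G A null, marked=C D F G I
Mark A: refs=I, marked=A C D F G I
Unmarked (collected): B E H

Answer: A C D F G I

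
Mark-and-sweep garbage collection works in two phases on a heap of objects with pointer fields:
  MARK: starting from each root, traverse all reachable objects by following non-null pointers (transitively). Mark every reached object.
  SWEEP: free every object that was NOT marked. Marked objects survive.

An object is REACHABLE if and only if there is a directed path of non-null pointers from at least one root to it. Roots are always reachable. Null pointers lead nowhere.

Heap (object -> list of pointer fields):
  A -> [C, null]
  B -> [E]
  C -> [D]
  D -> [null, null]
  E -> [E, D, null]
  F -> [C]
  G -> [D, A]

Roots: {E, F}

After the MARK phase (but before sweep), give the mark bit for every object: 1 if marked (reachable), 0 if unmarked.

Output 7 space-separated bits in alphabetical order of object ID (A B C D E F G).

Roots: E F
Mark E: refs=E D null, marked=E
Mark F: refs=C, marked=E F
Mark D: refs=null null, marked=D E F
Mark C: refs=D, marked=C D E F
Unmarked (collected): A B G

Answer: 0 0 1 1 1 1 0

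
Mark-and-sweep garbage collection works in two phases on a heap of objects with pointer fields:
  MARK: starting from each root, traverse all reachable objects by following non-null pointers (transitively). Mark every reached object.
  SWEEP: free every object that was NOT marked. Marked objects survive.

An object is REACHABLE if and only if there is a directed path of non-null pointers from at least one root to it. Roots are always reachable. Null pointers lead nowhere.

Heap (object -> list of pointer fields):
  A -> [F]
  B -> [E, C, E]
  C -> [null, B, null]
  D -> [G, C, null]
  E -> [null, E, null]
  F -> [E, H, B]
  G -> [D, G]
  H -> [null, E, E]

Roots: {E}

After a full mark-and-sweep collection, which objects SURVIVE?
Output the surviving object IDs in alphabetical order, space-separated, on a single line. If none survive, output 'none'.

Roots: E
Mark E: refs=null E null, marked=E
Unmarked (collected): A B C D F G H

Answer: E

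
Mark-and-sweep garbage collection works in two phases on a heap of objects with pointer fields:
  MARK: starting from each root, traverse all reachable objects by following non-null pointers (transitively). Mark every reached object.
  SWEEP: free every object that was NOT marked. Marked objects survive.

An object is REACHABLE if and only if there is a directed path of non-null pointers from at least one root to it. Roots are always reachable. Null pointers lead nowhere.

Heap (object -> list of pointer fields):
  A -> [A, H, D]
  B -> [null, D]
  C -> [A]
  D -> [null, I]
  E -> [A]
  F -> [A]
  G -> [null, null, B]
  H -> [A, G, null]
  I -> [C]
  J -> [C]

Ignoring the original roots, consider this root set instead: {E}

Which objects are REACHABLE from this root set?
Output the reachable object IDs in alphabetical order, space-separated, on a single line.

Roots: E
Mark E: refs=A, marked=E
Mark A: refs=A H D, marked=A E
Mark H: refs=A G null, marked=A E H
Mark D: refs=null I, marked=A D E H
Mark G: refs=null null B, marked=A D E G H
Mark I: refs=C, marked=A D E G H I
Mark B: refs=null D, marked=A B D E G H I
Mark C: refs=A, marked=A B C D E G H I
Unmarked (collected): F J

Answer: A B C D E G H I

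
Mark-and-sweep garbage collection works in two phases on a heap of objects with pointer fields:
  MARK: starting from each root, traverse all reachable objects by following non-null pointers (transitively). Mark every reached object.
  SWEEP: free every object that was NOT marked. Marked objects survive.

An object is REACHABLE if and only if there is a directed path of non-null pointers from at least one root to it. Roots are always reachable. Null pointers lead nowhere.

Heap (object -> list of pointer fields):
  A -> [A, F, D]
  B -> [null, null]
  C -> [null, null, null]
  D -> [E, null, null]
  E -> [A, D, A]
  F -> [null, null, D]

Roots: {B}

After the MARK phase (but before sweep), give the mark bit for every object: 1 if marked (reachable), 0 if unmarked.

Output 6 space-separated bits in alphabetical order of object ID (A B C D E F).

Roots: B
Mark B: refs=null null, marked=B
Unmarked (collected): A C D E F

Answer: 0 1 0 0 0 0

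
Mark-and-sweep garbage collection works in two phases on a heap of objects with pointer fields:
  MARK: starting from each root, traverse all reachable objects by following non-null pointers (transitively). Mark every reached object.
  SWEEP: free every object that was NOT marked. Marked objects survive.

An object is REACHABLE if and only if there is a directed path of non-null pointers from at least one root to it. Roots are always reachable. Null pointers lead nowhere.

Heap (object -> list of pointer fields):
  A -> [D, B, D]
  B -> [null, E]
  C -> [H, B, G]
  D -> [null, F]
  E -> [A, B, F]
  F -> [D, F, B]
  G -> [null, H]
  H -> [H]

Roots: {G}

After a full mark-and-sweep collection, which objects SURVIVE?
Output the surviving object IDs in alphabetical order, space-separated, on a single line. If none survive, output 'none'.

Roots: G
Mark G: refs=null H, marked=G
Mark H: refs=H, marked=G H
Unmarked (collected): A B C D E F

Answer: G H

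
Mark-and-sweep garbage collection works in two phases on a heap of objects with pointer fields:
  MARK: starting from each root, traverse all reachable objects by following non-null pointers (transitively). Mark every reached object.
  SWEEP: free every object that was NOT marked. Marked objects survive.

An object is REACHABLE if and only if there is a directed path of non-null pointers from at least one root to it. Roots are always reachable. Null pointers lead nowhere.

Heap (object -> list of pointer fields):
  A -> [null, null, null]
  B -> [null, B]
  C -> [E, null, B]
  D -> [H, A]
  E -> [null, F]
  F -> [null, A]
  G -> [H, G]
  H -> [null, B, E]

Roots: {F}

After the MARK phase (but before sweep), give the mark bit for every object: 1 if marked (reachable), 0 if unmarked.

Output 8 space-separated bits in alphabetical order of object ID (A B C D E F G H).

Answer: 1 0 0 0 0 1 0 0

Derivation:
Roots: F
Mark F: refs=null A, marked=F
Mark A: refs=null null null, marked=A F
Unmarked (collected): B C D E G H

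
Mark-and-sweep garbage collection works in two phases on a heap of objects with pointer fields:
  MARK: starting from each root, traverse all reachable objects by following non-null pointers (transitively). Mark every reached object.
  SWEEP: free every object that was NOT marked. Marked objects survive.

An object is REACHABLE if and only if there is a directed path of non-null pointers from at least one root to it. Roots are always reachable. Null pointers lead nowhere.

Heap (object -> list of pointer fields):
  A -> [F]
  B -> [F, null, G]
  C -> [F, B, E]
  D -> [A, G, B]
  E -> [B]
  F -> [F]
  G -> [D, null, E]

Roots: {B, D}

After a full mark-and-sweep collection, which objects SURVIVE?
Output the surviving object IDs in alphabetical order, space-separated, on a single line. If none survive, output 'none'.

Answer: A B D E F G

Derivation:
Roots: B D
Mark B: refs=F null G, marked=B
Mark D: refs=A G B, marked=B D
Mark F: refs=F, marked=B D F
Mark G: refs=D null E, marked=B D F G
Mark A: refs=F, marked=A B D F G
Mark E: refs=B, marked=A B D E F G
Unmarked (collected): C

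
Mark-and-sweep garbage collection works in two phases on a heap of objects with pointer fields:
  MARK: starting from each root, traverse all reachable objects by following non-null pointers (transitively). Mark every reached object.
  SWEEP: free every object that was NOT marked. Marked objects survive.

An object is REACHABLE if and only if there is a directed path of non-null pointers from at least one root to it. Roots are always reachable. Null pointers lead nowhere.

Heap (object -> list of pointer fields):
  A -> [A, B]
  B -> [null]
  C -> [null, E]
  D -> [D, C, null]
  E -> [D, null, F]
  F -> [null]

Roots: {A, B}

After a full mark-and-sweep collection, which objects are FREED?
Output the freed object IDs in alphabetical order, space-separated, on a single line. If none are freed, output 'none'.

Answer: C D E F

Derivation:
Roots: A B
Mark A: refs=A B, marked=A
Mark B: refs=null, marked=A B
Unmarked (collected): C D E F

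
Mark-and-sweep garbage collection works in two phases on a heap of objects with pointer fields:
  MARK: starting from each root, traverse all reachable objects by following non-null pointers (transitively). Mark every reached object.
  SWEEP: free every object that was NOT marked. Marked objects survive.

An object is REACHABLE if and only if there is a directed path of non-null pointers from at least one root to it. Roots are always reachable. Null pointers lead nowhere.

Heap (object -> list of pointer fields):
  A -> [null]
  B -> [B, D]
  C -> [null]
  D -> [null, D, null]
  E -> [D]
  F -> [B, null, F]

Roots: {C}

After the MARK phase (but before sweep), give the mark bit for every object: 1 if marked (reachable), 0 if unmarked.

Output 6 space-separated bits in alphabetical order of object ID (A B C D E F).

Roots: C
Mark C: refs=null, marked=C
Unmarked (collected): A B D E F

Answer: 0 0 1 0 0 0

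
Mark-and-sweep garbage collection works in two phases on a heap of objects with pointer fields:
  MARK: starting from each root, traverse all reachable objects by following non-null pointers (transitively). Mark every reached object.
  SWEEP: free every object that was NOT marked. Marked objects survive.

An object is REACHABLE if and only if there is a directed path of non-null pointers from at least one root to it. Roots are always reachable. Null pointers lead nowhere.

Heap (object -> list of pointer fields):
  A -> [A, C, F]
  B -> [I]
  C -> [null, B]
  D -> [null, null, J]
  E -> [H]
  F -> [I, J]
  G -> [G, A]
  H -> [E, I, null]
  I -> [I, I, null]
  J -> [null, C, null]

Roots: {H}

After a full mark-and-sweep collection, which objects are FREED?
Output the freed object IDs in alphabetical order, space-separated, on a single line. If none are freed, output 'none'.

Answer: A B C D F G J

Derivation:
Roots: H
Mark H: refs=E I null, marked=H
Mark E: refs=H, marked=E H
Mark I: refs=I I null, marked=E H I
Unmarked (collected): A B C D F G J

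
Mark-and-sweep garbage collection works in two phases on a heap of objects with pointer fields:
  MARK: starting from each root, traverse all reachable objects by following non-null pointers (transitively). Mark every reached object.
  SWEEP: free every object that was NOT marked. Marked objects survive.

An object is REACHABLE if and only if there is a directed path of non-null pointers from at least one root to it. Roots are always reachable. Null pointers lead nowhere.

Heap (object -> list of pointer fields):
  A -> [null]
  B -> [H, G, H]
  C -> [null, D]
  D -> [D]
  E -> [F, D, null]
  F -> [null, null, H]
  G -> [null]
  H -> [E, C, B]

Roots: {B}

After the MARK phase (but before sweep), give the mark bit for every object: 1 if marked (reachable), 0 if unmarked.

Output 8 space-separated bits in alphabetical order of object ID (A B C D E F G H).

Roots: B
Mark B: refs=H G H, marked=B
Mark H: refs=E C B, marked=B H
Mark G: refs=null, marked=B G H
Mark E: refs=F D null, marked=B E G H
Mark C: refs=null D, marked=B C E G H
Mark F: refs=null null H, marked=B C E F G H
Mark D: refs=D, marked=B C D E F G H
Unmarked (collected): A

Answer: 0 1 1 1 1 1 1 1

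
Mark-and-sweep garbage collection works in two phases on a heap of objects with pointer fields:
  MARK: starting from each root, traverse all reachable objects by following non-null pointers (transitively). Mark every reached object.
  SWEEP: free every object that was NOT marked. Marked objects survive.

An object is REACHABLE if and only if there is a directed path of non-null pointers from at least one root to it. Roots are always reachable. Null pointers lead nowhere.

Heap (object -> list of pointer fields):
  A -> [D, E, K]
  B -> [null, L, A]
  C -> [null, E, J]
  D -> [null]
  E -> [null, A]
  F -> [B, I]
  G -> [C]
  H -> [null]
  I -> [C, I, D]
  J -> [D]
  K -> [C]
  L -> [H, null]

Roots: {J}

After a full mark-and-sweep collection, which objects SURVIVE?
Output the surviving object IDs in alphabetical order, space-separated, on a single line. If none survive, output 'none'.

Answer: D J

Derivation:
Roots: J
Mark J: refs=D, marked=J
Mark D: refs=null, marked=D J
Unmarked (collected): A B C E F G H I K L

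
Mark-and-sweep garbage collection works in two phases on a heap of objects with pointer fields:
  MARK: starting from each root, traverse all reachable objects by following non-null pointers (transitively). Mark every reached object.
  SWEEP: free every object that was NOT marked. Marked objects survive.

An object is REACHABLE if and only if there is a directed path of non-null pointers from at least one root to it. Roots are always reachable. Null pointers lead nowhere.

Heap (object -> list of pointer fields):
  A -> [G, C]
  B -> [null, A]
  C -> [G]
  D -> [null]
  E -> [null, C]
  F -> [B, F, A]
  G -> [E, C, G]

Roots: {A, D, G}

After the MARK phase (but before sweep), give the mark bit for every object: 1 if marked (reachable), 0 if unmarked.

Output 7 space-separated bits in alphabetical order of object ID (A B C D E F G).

Answer: 1 0 1 1 1 0 1

Derivation:
Roots: A D G
Mark A: refs=G C, marked=A
Mark D: refs=null, marked=A D
Mark G: refs=E C G, marked=A D G
Mark C: refs=G, marked=A C D G
Mark E: refs=null C, marked=A C D E G
Unmarked (collected): B F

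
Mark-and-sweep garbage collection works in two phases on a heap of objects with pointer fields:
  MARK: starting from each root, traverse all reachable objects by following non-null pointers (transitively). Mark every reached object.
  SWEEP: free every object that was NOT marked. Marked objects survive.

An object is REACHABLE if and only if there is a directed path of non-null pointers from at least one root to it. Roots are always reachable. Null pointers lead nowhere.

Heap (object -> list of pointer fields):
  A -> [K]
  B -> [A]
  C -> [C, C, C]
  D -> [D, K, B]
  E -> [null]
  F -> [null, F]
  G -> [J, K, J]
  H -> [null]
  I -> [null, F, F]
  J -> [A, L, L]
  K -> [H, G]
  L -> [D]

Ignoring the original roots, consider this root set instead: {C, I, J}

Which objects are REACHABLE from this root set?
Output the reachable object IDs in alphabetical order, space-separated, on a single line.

Roots: C I J
Mark C: refs=C C C, marked=C
Mark I: refs=null F F, marked=C I
Mark J: refs=A L L, marked=C I J
Mark F: refs=null F, marked=C F I J
Mark A: refs=K, marked=A C F I J
Mark L: refs=D, marked=A C F I J L
Mark K: refs=H G, marked=A C F I J K L
Mark D: refs=D K B, marked=A C D F I J K L
Mark H: refs=null, marked=A C D F H I J K L
Mark G: refs=J K J, marked=A C D F G H I J K L
Mark B: refs=A, marked=A B C D F G H I J K L
Unmarked (collected): E

Answer: A B C D F G H I J K L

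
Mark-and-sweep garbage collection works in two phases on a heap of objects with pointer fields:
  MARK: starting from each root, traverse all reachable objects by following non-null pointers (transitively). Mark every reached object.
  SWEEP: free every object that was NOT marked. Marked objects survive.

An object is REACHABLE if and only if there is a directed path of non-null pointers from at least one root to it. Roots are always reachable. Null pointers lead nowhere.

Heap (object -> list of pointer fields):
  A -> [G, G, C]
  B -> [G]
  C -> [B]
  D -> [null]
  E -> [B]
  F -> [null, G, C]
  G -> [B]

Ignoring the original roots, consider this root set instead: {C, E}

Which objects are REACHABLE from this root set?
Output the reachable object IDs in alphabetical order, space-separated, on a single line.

Roots: C E
Mark C: refs=B, marked=C
Mark E: refs=B, marked=C E
Mark B: refs=G, marked=B C E
Mark G: refs=B, marked=B C E G
Unmarked (collected): A D F

Answer: B C E G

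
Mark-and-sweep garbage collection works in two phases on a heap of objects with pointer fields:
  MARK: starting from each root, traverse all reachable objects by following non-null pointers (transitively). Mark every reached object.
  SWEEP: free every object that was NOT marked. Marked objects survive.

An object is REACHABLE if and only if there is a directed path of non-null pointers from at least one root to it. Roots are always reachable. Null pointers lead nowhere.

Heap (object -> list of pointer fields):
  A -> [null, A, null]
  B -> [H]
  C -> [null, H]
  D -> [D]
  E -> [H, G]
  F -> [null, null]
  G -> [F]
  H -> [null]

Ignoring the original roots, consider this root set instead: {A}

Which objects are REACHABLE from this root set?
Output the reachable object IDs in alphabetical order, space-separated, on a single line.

Roots: A
Mark A: refs=null A null, marked=A
Unmarked (collected): B C D E F G H

Answer: A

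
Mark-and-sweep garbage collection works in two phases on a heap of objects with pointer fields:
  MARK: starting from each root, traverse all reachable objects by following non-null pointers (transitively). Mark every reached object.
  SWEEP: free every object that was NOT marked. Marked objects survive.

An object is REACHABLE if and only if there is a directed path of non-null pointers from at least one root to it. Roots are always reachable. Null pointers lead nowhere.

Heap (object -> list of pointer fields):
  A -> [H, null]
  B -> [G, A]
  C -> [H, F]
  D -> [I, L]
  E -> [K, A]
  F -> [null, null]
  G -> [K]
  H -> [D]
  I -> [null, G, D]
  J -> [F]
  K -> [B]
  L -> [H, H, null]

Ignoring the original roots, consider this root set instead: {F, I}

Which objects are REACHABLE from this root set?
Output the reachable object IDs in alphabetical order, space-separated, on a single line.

Roots: F I
Mark F: refs=null null, marked=F
Mark I: refs=null G D, marked=F I
Mark G: refs=K, marked=F G I
Mark D: refs=I L, marked=D F G I
Mark K: refs=B, marked=D F G I K
Mark L: refs=H H null, marked=D F G I K L
Mark B: refs=G A, marked=B D F G I K L
Mark H: refs=D, marked=B D F G H I K L
Mark A: refs=H null, marked=A B D F G H I K L
Unmarked (collected): C E J

Answer: A B D F G H I K L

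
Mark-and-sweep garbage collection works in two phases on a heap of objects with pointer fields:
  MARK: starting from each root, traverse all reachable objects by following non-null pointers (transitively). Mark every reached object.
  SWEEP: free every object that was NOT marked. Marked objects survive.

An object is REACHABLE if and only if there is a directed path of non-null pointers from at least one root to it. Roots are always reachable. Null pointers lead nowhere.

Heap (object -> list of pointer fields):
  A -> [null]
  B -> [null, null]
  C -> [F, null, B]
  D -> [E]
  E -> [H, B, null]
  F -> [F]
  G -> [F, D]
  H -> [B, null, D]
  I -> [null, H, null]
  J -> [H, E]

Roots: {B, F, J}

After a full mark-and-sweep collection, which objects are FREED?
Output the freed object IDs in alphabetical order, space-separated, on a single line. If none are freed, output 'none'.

Roots: B F J
Mark B: refs=null null, marked=B
Mark F: refs=F, marked=B F
Mark J: refs=H E, marked=B F J
Mark H: refs=B null D, marked=B F H J
Mark E: refs=H B null, marked=B E F H J
Mark D: refs=E, marked=B D E F H J
Unmarked (collected): A C G I

Answer: A C G I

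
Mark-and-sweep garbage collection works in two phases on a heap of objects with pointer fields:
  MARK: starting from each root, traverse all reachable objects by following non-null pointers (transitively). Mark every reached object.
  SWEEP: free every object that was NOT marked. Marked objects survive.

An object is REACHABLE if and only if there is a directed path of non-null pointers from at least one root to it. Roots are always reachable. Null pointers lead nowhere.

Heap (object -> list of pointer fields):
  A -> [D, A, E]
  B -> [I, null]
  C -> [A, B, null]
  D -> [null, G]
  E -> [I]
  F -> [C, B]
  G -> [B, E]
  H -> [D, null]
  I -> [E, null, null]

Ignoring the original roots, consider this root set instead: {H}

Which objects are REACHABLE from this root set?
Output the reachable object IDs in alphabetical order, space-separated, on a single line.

Answer: B D E G H I

Derivation:
Roots: H
Mark H: refs=D null, marked=H
Mark D: refs=null G, marked=D H
Mark G: refs=B E, marked=D G H
Mark B: refs=I null, marked=B D G H
Mark E: refs=I, marked=B D E G H
Mark I: refs=E null null, marked=B D E G H I
Unmarked (collected): A C F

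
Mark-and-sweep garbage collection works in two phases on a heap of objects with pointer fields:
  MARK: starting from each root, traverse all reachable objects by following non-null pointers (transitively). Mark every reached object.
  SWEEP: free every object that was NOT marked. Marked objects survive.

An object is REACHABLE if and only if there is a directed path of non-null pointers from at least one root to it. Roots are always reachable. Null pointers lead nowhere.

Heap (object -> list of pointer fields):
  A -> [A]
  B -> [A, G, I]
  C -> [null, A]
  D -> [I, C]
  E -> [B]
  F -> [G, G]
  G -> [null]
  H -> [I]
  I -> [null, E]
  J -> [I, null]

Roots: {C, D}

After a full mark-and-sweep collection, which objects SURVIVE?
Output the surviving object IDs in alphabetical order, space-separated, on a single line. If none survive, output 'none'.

Answer: A B C D E G I

Derivation:
Roots: C D
Mark C: refs=null A, marked=C
Mark D: refs=I C, marked=C D
Mark A: refs=A, marked=A C D
Mark I: refs=null E, marked=A C D I
Mark E: refs=B, marked=A C D E I
Mark B: refs=A G I, marked=A B C D E I
Mark G: refs=null, marked=A B C D E G I
Unmarked (collected): F H J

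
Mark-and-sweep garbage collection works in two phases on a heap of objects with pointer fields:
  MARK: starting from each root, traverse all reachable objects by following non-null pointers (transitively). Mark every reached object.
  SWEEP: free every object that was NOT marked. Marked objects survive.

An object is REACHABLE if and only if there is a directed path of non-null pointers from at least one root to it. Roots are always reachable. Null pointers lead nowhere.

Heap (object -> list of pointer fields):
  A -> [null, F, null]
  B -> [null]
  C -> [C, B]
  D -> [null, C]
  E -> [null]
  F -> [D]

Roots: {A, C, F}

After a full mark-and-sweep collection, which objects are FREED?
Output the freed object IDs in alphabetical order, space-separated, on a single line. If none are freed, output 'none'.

Roots: A C F
Mark A: refs=null F null, marked=A
Mark C: refs=C B, marked=A C
Mark F: refs=D, marked=A C F
Mark B: refs=null, marked=A B C F
Mark D: refs=null C, marked=A B C D F
Unmarked (collected): E

Answer: E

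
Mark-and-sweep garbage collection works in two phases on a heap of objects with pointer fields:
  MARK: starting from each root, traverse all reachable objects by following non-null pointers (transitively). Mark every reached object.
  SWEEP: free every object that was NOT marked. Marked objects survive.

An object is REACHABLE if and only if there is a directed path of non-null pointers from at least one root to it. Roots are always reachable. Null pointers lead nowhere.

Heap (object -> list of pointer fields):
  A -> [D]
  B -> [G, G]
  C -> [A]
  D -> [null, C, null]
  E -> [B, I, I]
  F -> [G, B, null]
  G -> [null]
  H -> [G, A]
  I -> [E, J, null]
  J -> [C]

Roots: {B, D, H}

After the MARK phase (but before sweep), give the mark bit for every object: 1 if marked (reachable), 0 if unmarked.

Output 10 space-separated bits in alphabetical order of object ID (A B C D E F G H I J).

Roots: B D H
Mark B: refs=G G, marked=B
Mark D: refs=null C null, marked=B D
Mark H: refs=G A, marked=B D H
Mark G: refs=null, marked=B D G H
Mark C: refs=A, marked=B C D G H
Mark A: refs=D, marked=A B C D G H
Unmarked (collected): E F I J

Answer: 1 1 1 1 0 0 1 1 0 0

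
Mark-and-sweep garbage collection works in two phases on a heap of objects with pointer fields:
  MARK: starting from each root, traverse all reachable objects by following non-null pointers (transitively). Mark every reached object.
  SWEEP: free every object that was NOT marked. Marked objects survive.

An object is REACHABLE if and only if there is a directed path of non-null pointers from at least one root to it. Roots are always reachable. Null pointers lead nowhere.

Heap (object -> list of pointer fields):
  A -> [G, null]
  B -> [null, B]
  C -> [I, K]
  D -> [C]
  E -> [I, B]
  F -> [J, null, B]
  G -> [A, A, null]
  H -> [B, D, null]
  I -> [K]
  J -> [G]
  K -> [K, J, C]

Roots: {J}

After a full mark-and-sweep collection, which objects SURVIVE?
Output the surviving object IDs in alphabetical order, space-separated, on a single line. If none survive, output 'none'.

Answer: A G J

Derivation:
Roots: J
Mark J: refs=G, marked=J
Mark G: refs=A A null, marked=G J
Mark A: refs=G null, marked=A G J
Unmarked (collected): B C D E F H I K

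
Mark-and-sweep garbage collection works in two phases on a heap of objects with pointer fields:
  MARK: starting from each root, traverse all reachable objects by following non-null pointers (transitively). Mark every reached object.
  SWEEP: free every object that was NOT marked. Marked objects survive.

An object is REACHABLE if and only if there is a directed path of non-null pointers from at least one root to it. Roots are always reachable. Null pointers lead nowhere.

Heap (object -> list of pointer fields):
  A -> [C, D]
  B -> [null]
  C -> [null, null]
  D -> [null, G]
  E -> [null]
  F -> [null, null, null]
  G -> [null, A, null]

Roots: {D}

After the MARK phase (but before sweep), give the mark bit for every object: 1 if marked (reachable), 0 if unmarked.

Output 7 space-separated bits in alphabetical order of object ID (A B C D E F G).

Roots: D
Mark D: refs=null G, marked=D
Mark G: refs=null A null, marked=D G
Mark A: refs=C D, marked=A D G
Mark C: refs=null null, marked=A C D G
Unmarked (collected): B E F

Answer: 1 0 1 1 0 0 1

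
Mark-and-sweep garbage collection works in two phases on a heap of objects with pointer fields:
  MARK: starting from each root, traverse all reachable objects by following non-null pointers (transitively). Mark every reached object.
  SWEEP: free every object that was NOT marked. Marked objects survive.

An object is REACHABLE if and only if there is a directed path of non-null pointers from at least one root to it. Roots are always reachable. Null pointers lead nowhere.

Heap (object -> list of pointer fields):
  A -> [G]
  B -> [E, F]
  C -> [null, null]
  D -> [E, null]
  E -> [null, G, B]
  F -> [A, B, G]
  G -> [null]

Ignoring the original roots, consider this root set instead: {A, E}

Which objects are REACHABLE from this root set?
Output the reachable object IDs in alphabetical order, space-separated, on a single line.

Roots: A E
Mark A: refs=G, marked=A
Mark E: refs=null G B, marked=A E
Mark G: refs=null, marked=A E G
Mark B: refs=E F, marked=A B E G
Mark F: refs=A B G, marked=A B E F G
Unmarked (collected): C D

Answer: A B E F G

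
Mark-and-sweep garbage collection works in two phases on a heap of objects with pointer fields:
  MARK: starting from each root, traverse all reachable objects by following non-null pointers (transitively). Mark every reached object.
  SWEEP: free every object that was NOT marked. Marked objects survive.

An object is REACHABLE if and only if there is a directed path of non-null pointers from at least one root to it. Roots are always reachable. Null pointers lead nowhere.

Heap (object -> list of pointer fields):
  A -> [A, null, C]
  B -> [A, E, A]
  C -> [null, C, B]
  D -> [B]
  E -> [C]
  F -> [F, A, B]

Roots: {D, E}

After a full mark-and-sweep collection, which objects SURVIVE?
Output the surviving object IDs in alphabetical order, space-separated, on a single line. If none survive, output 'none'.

Roots: D E
Mark D: refs=B, marked=D
Mark E: refs=C, marked=D E
Mark B: refs=A E A, marked=B D E
Mark C: refs=null C B, marked=B C D E
Mark A: refs=A null C, marked=A B C D E
Unmarked (collected): F

Answer: A B C D E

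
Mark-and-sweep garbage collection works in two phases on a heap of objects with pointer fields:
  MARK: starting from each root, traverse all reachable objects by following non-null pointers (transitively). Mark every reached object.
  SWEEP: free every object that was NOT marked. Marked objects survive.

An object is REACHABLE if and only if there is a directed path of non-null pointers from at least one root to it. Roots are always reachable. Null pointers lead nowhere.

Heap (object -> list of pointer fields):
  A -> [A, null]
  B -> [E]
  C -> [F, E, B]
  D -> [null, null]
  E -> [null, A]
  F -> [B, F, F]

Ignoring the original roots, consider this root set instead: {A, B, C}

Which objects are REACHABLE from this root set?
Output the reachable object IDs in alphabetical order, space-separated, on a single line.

Answer: A B C E F

Derivation:
Roots: A B C
Mark A: refs=A null, marked=A
Mark B: refs=E, marked=A B
Mark C: refs=F E B, marked=A B C
Mark E: refs=null A, marked=A B C E
Mark F: refs=B F F, marked=A B C E F
Unmarked (collected): D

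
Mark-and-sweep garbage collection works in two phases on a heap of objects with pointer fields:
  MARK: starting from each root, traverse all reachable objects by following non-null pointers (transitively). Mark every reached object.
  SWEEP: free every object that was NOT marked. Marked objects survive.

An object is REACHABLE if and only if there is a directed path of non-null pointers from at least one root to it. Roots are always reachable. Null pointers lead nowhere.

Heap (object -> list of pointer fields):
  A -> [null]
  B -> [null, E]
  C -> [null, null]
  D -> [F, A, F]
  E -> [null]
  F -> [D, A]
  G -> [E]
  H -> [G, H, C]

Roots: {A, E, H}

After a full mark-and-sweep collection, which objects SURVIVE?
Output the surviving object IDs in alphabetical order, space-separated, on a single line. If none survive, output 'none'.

Answer: A C E G H

Derivation:
Roots: A E H
Mark A: refs=null, marked=A
Mark E: refs=null, marked=A E
Mark H: refs=G H C, marked=A E H
Mark G: refs=E, marked=A E G H
Mark C: refs=null null, marked=A C E G H
Unmarked (collected): B D F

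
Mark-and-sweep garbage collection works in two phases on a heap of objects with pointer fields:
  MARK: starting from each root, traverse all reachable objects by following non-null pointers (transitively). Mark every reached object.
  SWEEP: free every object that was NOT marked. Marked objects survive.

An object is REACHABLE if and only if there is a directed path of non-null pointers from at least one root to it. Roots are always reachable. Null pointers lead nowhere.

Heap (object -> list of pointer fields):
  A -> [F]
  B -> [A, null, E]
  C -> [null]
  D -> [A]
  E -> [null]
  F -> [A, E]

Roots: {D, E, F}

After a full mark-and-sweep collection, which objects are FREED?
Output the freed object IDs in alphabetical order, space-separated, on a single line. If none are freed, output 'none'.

Answer: B C

Derivation:
Roots: D E F
Mark D: refs=A, marked=D
Mark E: refs=null, marked=D E
Mark F: refs=A E, marked=D E F
Mark A: refs=F, marked=A D E F
Unmarked (collected): B C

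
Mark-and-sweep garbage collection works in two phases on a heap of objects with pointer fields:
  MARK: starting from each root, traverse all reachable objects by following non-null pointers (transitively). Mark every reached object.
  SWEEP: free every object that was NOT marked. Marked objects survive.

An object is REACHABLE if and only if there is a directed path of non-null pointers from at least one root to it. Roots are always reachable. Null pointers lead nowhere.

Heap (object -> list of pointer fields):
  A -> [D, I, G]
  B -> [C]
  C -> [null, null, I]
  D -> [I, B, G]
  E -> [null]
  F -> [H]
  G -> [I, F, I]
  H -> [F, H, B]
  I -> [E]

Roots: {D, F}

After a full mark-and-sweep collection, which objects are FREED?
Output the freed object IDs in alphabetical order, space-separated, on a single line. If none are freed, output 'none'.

Roots: D F
Mark D: refs=I B G, marked=D
Mark F: refs=H, marked=D F
Mark I: refs=E, marked=D F I
Mark B: refs=C, marked=B D F I
Mark G: refs=I F I, marked=B D F G I
Mark H: refs=F H B, marked=B D F G H I
Mark E: refs=null, marked=B D E F G H I
Mark C: refs=null null I, marked=B C D E F G H I
Unmarked (collected): A

Answer: A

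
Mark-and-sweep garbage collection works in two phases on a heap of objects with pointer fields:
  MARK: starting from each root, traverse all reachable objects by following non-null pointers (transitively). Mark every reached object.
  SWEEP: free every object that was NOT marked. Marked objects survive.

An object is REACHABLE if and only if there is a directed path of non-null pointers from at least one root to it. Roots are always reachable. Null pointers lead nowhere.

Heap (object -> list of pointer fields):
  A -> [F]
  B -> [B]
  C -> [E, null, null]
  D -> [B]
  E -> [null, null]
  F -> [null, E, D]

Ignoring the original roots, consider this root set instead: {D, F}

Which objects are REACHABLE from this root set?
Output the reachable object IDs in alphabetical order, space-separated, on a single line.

Answer: B D E F

Derivation:
Roots: D F
Mark D: refs=B, marked=D
Mark F: refs=null E D, marked=D F
Mark B: refs=B, marked=B D F
Mark E: refs=null null, marked=B D E F
Unmarked (collected): A C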